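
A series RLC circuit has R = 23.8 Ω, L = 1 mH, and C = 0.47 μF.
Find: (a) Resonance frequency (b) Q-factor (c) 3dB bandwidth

Step 1 — Resonance: ω₀ = 1/√(LC) = 1/√(0.001·4.7e-07) = 4.613e+04 rad/s.
Step 2 — f₀ = ω₀/(2π) = 7341 Hz.
Step 3 — Series Q: Q = ω₀L/R = 4.613e+04·0.001/23.8 = 1.938.
Step 4 — Bandwidth: Δω = ω₀/Q = 2.38e+04 rad/s; BW = Δω/(2π) = 3788 Hz.

(a) f₀ = 7341 Hz  (b) Q = 1.938  (c) BW = 3788 Hz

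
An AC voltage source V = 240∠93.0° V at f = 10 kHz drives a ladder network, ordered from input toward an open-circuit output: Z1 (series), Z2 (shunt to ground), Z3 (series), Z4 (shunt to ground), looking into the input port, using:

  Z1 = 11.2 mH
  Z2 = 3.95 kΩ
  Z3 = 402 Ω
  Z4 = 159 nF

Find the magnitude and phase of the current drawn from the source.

Step 1 — Angular frequency: ω = 2π·f = 2π·1e+04 = 6.283e+04 rad/s.
Step 2 — Component impedances:
  Z1: Z = jωL = j·6.283e+04·0.0112 = 0 + j703.7 Ω
  Z2: Z = R = 3950 Ω
  Z3: Z = R = 402 Ω
  Z4: Z = 1/(jωC) = -j/(ω·C) = 0 - j100.1 Ω
Step 3 — Ladder network (open output): work backward from the far end, alternating series and parallel combinations. Z_in = 366.8 + j621.3 Ω = 721.5∠59.4° Ω.
Step 4 — Source phasor: V = 240∠93.0° V = -12.56 + j239.7 V.
Step 5 — Ohm's law: I = V / Z_total = (-12.56 + j239.7) / (366.8 + j621.3) = 0.2772 + j0.1839 A.
Step 6 — Convert to polar: |I| = 0.3327 A, ∠I = 33.6°.

I = 0.3327∠33.6° A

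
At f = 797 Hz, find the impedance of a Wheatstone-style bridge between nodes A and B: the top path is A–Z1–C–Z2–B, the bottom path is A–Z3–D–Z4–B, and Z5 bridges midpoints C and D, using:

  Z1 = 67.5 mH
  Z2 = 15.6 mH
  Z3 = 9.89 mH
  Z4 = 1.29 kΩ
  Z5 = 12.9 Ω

Step 1 — Angular frequency: ω = 2π·f = 2π·797 = 5008 rad/s.
Step 2 — Component impedances:
  Z1: Z = jωL = j·5008·0.0675 = 0 + j338 Ω
  Z2: Z = jωL = j·5008·0.0156 = 0 + j78.12 Ω
  Z3: Z = jωL = j·5008·0.00989 = 0 + j49.53 Ω
  Z4: Z = R = 1290 Ω
  Z5: Z = R = 12.9 Ω
Step 3 — Bridge requires nodal analysis (the Z5 bridge couples midpoints C and D, so the two paths cannot be reduced to a simple series/parallel combination). Setting node B to ground and injecting 1 A at node A, the 3-node admittance system at A, C, D solves to V_A = Z_AB = 14.34 + j120 Ω = 120.9∠83.2° Ω.

Z = 14.34 + j120 Ω = 120.9∠83.2° Ω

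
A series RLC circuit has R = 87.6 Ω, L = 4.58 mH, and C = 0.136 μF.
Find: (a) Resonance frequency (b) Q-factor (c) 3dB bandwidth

Step 1 — Resonance condition Im(Z)=0 gives ω₀ = 1/√(LC).
Step 2 — ω₀ = 1/√(0.00458·1.36e-07) = 4.007e+04 rad/s.
Step 3 — f₀ = ω₀/(2π) = 6377 Hz.
Step 4 — Series Q: Q = ω₀L/R = 4.007e+04·0.00458/87.6 = 2.095.
Step 5 — 3dB bandwidth: Δω = ω₀/Q = 1.913e+04 rad/s; BW = Δω/(2π) = 3044 Hz.

(a) f₀ = 6377 Hz  (b) Q = 2.095  (c) BW = 3044 Hz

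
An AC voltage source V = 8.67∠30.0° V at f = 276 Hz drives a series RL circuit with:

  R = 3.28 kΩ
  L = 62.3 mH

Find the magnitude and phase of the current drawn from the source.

Step 1 — Angular frequency: ω = 2π·f = 2π·276 = 1734 rad/s.
Step 2 — Component impedances:
  R: Z = R = 3280 Ω
  L: Z = jωL = j·1734·0.0623 = 0 + j108 Ω
Step 3 — Series combination: Z_total = R + L = 3280 + j108 Ω = 3282∠1.9° Ω.
Step 4 — Source phasor: V = 8.67∠30.0° V = 7.508 + j4.335 V.
Step 5 — Ohm's law: I = V / Z_total = (7.508 + j4.335) / (3280 + j108) = 0.00233 + j0.001245 A.
Step 6 — Convert to polar: |I| = 0.002642 A, ∠I = 28.1°.

I = 0.002642∠28.1° A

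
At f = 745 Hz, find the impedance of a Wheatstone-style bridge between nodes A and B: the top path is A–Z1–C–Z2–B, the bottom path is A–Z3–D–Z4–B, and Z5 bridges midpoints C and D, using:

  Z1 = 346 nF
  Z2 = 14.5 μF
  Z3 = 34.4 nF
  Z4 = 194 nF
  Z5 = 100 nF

Step 1 — Angular frequency: ω = 2π·f = 2π·745 = 4681 rad/s.
Step 2 — Component impedances:
  Z1: Z = 1/(jωC) = -j/(ω·C) = 0 - j617.4 Ω
  Z2: Z = 1/(jωC) = -j/(ω·C) = 0 - j14.73 Ω
  Z3: Z = 1/(jωC) = -j/(ω·C) = 0 - j6210 Ω
  Z4: Z = 1/(jωC) = -j/(ω·C) = 0 - j1101 Ω
  Z5: Z = 1/(jωC) = -j/(ω·C) = 0 - j2136 Ω
Step 3 — Bridge requires nodal analysis (the Z5 bridge couples midpoints C and D, so the two paths cannot be reduced to a simple series/parallel combination). Setting node B to ground and injecting 1 A at node A, the 3-node admittance system at A, C, D solves to V_A = Z_AB = 0 - j580.1 Ω = 580.1∠-90.0° Ω.

Z = 0 - j580.1 Ω = 580.1∠-90.0° Ω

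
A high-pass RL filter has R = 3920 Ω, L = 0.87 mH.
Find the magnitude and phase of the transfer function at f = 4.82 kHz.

Step 1 — Angular frequency: ω = 2π·4820 = 3.028e+04 rad/s.
Step 2 — Transfer function: H(jω) = jωL/(R + jωL).
Step 3 — Numerator jωL = j·26.35; denominator R + jωL = 3920 + j26.35.
Step 4 — H = 4.518e-05 + j0.006721.
Step 5 — Magnitude: |H| = 0.006721 (-43.5 dB); phase: φ = 89.6°.

|H| = 0.006721 (-43.5 dB), φ = 89.6°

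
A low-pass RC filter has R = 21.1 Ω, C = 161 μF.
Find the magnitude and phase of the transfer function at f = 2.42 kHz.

Step 1 — Angular frequency: ω = 2π·2420 = 1.521e+04 rad/s.
Step 2 — Transfer function: H(jω) = 1/(1 + jωRC).
Step 3 — Denominator: 1 + jωRC = 1 + j·1.521e+04·21.1·0.000161 = 1 + j51.65.
Step 4 — H = 0.0003747 - j0.01935.
Step 5 — Magnitude: |H| = 0.01936 (-34.3 dB); phase: φ = -88.9°.

|H| = 0.01936 (-34.3 dB), φ = -88.9°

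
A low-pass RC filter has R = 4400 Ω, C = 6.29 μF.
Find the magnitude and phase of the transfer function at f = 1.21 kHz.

Step 1 — Angular frequency: ω = 2π·1210 = 7603 rad/s.
Step 2 — Transfer function: H(jω) = 1/(1 + jωRC).
Step 3 — Denominator: 1 + jωRC = 1 + j·7603·4400·6.29e-06 = 1 + j210.4.
Step 4 — H = 2.259e-05 - j0.004752.
Step 5 — Magnitude: |H| = 0.004753 (-46.5 dB); phase: φ = -89.7°.

|H| = 0.004753 (-46.5 dB), φ = -89.7°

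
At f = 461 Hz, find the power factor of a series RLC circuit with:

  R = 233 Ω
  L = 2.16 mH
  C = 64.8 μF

Step 1 — Angular frequency: ω = 2π·f = 2π·461 = 2897 rad/s.
Step 2 — Component impedances:
  R: Z = R = 233 Ω
  L: Z = jωL = j·2897·0.00216 = 0 + j6.257 Ω
  C: Z = 1/(jωC) = -j/(ω·C) = 0 - j5.328 Ω
Step 3 — Series combination: Z_total = R + L + C = 233 + j0.9288 Ω = 233∠0.2° Ω.
Step 4 — Power factor: PF = cos(φ) = Re(Z)/|Z| = 233/233 = 1.
Step 5 — Type: Im(Z) = 0.9288 ⇒ lagging (phase φ = 0.2°).

PF = 1 (lagging, φ = 0.2°)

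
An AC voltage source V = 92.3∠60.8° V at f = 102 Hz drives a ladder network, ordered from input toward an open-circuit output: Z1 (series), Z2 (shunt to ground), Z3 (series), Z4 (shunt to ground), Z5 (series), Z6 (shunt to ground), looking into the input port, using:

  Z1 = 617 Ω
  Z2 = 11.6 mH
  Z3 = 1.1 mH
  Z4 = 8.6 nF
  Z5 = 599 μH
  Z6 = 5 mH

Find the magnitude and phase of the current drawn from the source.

Step 1 — Angular frequency: ω = 2π·f = 2π·102 = 640.9 rad/s.
Step 2 — Component impedances:
  Z1: Z = R = 617 Ω
  Z2: Z = jωL = j·640.9·0.0116 = 0 + j7.434 Ω
  Z3: Z = jωL = j·640.9·0.0011 = 0 + j0.705 Ω
  Z4: Z = 1/(jωC) = -j/(ω·C) = 0 - j1.814e+05 Ω
  Z5: Z = jωL = j·640.9·0.000599 = 0 + j0.3839 Ω
  Z6: Z = jωL = j·640.9·0.005 = 0 + j3.204 Ω
Step 3 — Ladder network (open output): work backward from the far end, alternating series and parallel combinations. Z_in = 617 + j2.722 Ω = 617∠0.3° Ω.
Step 4 — Source phasor: V = 92.3∠60.8° V = 45.03 + j80.57 V.
Step 5 — Ohm's law: I = V / Z_total = (45.03 + j80.57) / (617 + j2.722) = 0.07356 + j0.1303 A.
Step 6 — Convert to polar: |I| = 0.1496 A, ∠I = 60.5°.

I = 0.1496∠60.5° A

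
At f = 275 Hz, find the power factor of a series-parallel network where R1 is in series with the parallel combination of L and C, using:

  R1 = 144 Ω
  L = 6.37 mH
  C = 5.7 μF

Step 1 — Angular frequency: ω = 2π·f = 2π·275 = 1728 rad/s.
Step 2 — Component impedances:
  R1: Z = R = 144 Ω
  L: Z = jωL = j·1728·0.00637 = 0 + j11.01 Ω
  C: Z = 1/(jωC) = -j/(ω·C) = 0 - j101.5 Ω
Step 3 — Parallel branch: L || C = 1/(1/L + 1/C) = 0 + j12.34 Ω.
Step 4 — Series with R1: Z_total = R1 + (L || C) = 144 + j12.34 Ω = 144.5∠4.9° Ω.
Step 5 — Power factor: PF = cos(φ) = Re(Z)/|Z| = 144/144.53 = 0.9963.
Step 6 — Type: Im(Z) = 12.34 ⇒ lagging (phase φ = 4.9°).

PF = 0.9963 (lagging, φ = 4.9°)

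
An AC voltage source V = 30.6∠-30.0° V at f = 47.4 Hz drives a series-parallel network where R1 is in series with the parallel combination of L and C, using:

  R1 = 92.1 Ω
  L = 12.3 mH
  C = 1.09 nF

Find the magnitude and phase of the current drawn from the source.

Step 1 — Angular frequency: ω = 2π·f = 2π·47.4 = 297.8 rad/s.
Step 2 — Component impedances:
  R1: Z = R = 92.1 Ω
  L: Z = jωL = j·297.8·0.0123 = 0 + j3.663 Ω
  C: Z = 1/(jωC) = -j/(ω·C) = 0 - j3.08e+06 Ω
Step 3 — Parallel branch: L || C = 1/(1/L + 1/C) = 0 + j3.663 Ω.
Step 4 — Series with R1: Z_total = R1 + (L || C) = 92.1 + j3.663 Ω = 92.17∠2.3° Ω.
Step 5 — Source phasor: V = 30.6∠-30.0° V = 26.5 - j15.3 V.
Step 6 — Ohm's law: I = V / Z_total = (26.5 - j15.3) / (92.1 + j3.663) = 0.2807 - j0.1773 A.
Step 7 — Convert to polar: |I| = 0.332 A, ∠I = -32.3°.

I = 0.332∠-32.3° A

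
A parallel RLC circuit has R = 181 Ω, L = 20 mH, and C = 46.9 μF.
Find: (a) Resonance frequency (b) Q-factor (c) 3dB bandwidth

Step 1 — Resonance: ω₀ = 1/√(LC) = 1/√(0.02·4.69e-05) = 1033 rad/s.
Step 2 — f₀ = ω₀/(2π) = 164.3 Hz.
Step 3 — Parallel Q: Q = R/(ω₀L) = 181/(1033·0.02) = 8.765.
Step 4 — Bandwidth: Δω = ω₀/Q = 117.8 rad/s; BW = Δω/(2π) = 18.75 Hz.

(a) f₀ = 164.3 Hz  (b) Q = 8.765  (c) BW = 18.75 Hz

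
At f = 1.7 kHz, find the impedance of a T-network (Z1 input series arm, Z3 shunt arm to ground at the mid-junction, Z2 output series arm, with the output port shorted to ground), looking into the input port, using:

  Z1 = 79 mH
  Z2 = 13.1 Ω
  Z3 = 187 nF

Step 1 — Angular frequency: ω = 2π·f = 2π·1700 = 1.068e+04 rad/s.
Step 2 — Component impedances:
  Z1: Z = jωL = j·1.068e+04·0.079 = 0 + j843.8 Ω
  Z2: Z = R = 13.1 Ω
  Z3: Z = 1/(jωC) = -j/(ω·C) = 0 - j500.6 Ω
Step 3 — With the output port shorted to ground, the output series arm Z2 runs from the junction to ground; the shunt arm Z3 also runs from the junction to ground. They appear in parallel: Z3 || Z2 = 13.09 - j0.3425 Ω.
Step 4 — Series with input arm Z1: Z_in = Z1 + (Z3 || Z2) = 13.09 + j843.5 Ω = 843.6∠89.1° Ω.

Z = 13.09 + j843.5 Ω = 843.6∠89.1° Ω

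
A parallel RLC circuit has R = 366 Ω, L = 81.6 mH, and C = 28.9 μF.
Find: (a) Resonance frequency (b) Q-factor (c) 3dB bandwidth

Step 1 — Resonance: ω₀ = 1/√(LC) = 1/√(0.0816·2.89e-05) = 651.2 rad/s.
Step 2 — f₀ = ω₀/(2π) = 103.6 Hz.
Step 3 — Parallel Q: Q = R/(ω₀L) = 366/(651.2·0.0816) = 6.888.
Step 4 — Bandwidth: Δω = ω₀/Q = 94.54 rad/s; BW = Δω/(2π) = 15.05 Hz.

(a) f₀ = 103.6 Hz  (b) Q = 6.888  (c) BW = 15.05 Hz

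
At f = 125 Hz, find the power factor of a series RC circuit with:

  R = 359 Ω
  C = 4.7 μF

Step 1 — Angular frequency: ω = 2π·f = 2π·125 = 785.4 rad/s.
Step 2 — Component impedances:
  R: Z = R = 359 Ω
  C: Z = 1/(jωC) = -j/(ω·C) = 0 - j270.9 Ω
Step 3 — Series combination: Z_total = R + C = 359 - j270.9 Ω = 449.7∠-37.0° Ω.
Step 4 — Power factor: PF = cos(φ) = Re(Z)/|Z| = 359/449.74 = 0.7982.
Step 5 — Type: Im(Z) = -270.9 ⇒ leading (phase φ = -37.0°).

PF = 0.7982 (leading, φ = -37.0°)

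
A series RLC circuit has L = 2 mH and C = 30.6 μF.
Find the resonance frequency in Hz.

Step 1 — Resonance condition Im(Z)=0 gives ω₀ = 1/√(LC).
Step 2 — ω₀ = 1/√(0.002·3.06e-05) = 4042 rad/s.
Step 3 — f₀ = ω₀/(2π) = 643.3 Hz.

f₀ = 643.3 Hz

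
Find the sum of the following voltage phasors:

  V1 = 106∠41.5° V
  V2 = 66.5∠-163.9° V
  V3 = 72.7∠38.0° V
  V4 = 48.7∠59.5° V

Step 1 — Convert each phasor to rectangular form:
  V1 = 106·(cos(41.5°) + j·sin(41.5°)) = 79.39 + j70.24 V
  V2 = 66.5·(cos(-163.9°) + j·sin(-163.9°)) = -63.89 - j18.44 V
  V3 = 72.7·(cos(38.0°) + j·sin(38.0°)) = 57.29 + j44.76 V
  V4 = 48.7·(cos(59.5°) + j·sin(59.5°)) = 24.72 + j41.96 V
Step 2 — Sum components: V_total = 97.5 + j138.5 V.
Step 3 — Convert to polar: |V_total| = 169.4 V, ∠V_total = 54.9°.

V_total = 169.4∠54.9° V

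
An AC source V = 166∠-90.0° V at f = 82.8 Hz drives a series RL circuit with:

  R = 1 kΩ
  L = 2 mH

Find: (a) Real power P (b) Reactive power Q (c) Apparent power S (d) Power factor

Step 1 — Angular frequency: ω = 2π·f = 2π·82.8 = 520.2 rad/s.
Step 2 — Component impedances:
  R: Z = R = 1000 Ω
  L: Z = jωL = j·520.2·0.002 = 0 + j1.04 Ω
Step 3 — Series combination: Z_total = R + L = 1000 + j1.04 Ω = 1000∠0.1° Ω.
Step 4 — Source phasor: V = 166∠-90.0° V = 0 - j166 V.
Step 5 — Current: I = V / Z = -0.0001727 - j0.166 A = 0.166∠-90.1° A.
Step 6 — Complex power: S = V·I* = 27.56 + j0.02867 VA.
Step 7 — Real power: P = Re(S) = 27.56 W.
Step 8 — Reactive power: Q = Im(S) = 0.02867 VAR.
Step 9 — Apparent power: |S| = 27.56 VA.
Step 10 — Power factor: PF = P/|S| = 1 (lagging).

(a) P = 27.56 W  (b) Q = 0.02867 VAR  (c) S = 27.56 VA  (d) PF = 1 (lagging)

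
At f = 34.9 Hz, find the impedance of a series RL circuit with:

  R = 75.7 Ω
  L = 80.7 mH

Step 1 — Angular frequency: ω = 2π·f = 2π·34.9 = 219.3 rad/s.
Step 2 — Component impedances:
  R: Z = R = 75.7 Ω
  L: Z = jωL = j·219.3·0.0807 = 0 + j17.7 Ω
Step 3 — Series combination: Z_total = R + L = 75.7 + j17.7 Ω = 77.74∠13.2° Ω.

Z = 75.7 + j17.7 Ω = 77.74∠13.2° Ω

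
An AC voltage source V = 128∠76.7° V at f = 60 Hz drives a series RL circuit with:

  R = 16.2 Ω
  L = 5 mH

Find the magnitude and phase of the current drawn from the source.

Step 1 — Angular frequency: ω = 2π·f = 2π·60 = 377 rad/s.
Step 2 — Component impedances:
  R: Z = R = 16.2 Ω
  L: Z = jωL = j·377·0.005 = 0 + j1.885 Ω
Step 3 — Series combination: Z_total = R + L = 16.2 + j1.885 Ω = 16.31∠6.6° Ω.
Step 4 — Source phasor: V = 128∠76.7° V = 29.45 + j124.6 V.
Step 5 — Ohm's law: I = V / Z_total = (29.45 + j124.6) / (16.2 + j1.885) = 2.676 + j7.378 A.
Step 6 — Convert to polar: |I| = 7.848 A, ∠I = 70.1°.

I = 7.848∠70.1° A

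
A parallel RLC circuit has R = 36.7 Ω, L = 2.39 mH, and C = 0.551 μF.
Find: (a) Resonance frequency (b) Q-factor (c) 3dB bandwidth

Step 1 — Resonance: ω₀ = 1/√(LC) = 1/√(0.00239·5.51e-07) = 2.756e+04 rad/s.
Step 2 — f₀ = ω₀/(2π) = 4386 Hz.
Step 3 — Parallel Q: Q = R/(ω₀L) = 36.7/(2.756e+04·0.00239) = 0.5572.
Step 4 — Bandwidth: Δω = ω₀/Q = 4.945e+04 rad/s; BW = Δω/(2π) = 7871 Hz.

(a) f₀ = 4386 Hz  (b) Q = 0.5572  (c) BW = 7871 Hz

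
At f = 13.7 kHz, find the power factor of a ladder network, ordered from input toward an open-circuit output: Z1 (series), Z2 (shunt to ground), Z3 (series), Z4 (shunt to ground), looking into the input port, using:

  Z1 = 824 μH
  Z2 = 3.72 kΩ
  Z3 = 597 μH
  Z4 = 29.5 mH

Step 1 — Angular frequency: ω = 2π·f = 2π·1.37e+04 = 8.608e+04 rad/s.
Step 2 — Component impedances:
  Z1: Z = jωL = j·8.608e+04·0.000824 = 0 + j70.93 Ω
  Z2: Z = R = 3720 Ω
  Z3: Z = jωL = j·8.608e+04·0.000597 = 0 + j51.39 Ω
  Z4: Z = jωL = j·8.608e+04·0.0295 = 0 + j2539 Ω
Step 3 — Ladder network (open output): work backward from the far end, alternating series and parallel combinations. Z_in = 1215 + j1816 Ω = 2185∠56.2° Ω.
Step 4 — Power factor: PF = cos(φ) = Re(Z)/|Z| = 1215/2184.6 = 0.5562.
Step 5 — Type: Im(Z) = 1816 ⇒ lagging (phase φ = 56.2°).

PF = 0.5562 (lagging, φ = 56.2°)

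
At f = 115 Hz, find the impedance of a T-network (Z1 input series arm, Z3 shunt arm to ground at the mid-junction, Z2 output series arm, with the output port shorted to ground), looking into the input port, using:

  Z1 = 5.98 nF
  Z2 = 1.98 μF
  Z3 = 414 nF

Step 1 — Angular frequency: ω = 2π·f = 2π·115 = 722.6 rad/s.
Step 2 — Component impedances:
  Z1: Z = 1/(jωC) = -j/(ω·C) = 0 - j2.314e+05 Ω
  Z2: Z = 1/(jωC) = -j/(ω·C) = 0 - j699 Ω
  Z3: Z = 1/(jωC) = -j/(ω·C) = 0 - j3343 Ω
Step 3 — With the output port shorted to ground, the output series arm Z2 runs from the junction to ground; the shunt arm Z3 also runs from the junction to ground. They appear in parallel: Z3 || Z2 = 0 - j578.1 Ω.
Step 4 — Series with input arm Z1: Z_in = Z1 + (Z3 || Z2) = 0 - j2.32e+05 Ω = 2.32e+05∠-90.0° Ω.

Z = 0 - j2.32e+05 Ω = 2.32e+05∠-90.0° Ω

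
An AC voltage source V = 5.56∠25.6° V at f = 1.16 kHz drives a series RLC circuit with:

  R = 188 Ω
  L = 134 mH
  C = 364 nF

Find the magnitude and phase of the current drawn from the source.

Step 1 — Angular frequency: ω = 2π·f = 2π·1160 = 7288 rad/s.
Step 2 — Component impedances:
  R: Z = R = 188 Ω
  L: Z = jωL = j·7288·0.134 = 0 + j976.7 Ω
  C: Z = 1/(jωC) = -j/(ω·C) = 0 - j376.9 Ω
Step 3 — Series combination: Z_total = R + L + C = 188 + j599.7 Ω = 628.5∠72.6° Ω.
Step 4 — Source phasor: V = 5.56∠25.6° V = 5.014 + j2.402 V.
Step 5 — Ohm's law: I = V / Z_total = (5.014 + j2.402) / (188 + j599.7) = 0.006034 - j0.006469 A.
Step 6 — Convert to polar: |I| = 0.008846 A, ∠I = -47.0°.

I = 0.008846∠-47.0° A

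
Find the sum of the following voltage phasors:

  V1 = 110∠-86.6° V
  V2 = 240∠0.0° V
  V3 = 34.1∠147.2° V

Step 1 — Convert each phasor to rectangular form:
  V1 = 110·(cos(-86.6°) + j·sin(-86.6°)) = 6.524 - j109.8 V
  V2 = 240·(cos(0.0°) + j·sin(0.0°)) = 240 V
  V3 = 34.1·(cos(147.2°) + j·sin(147.2°)) = -28.66 + j18.47 V
Step 2 — Sum components: V_total = 217.9 - j91.33 V.
Step 3 — Convert to polar: |V_total| = 236.2 V, ∠V_total = -22.7°.

V_total = 236.2∠-22.7° V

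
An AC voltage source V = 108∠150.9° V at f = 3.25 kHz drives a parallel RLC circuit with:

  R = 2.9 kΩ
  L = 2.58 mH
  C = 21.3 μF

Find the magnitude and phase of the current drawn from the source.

Step 1 — Angular frequency: ω = 2π·f = 2π·3250 = 2.042e+04 rad/s.
Step 2 — Component impedances:
  R: Z = R = 2900 Ω
  L: Z = jωL = j·2.042e+04·0.00258 = 0 + j52.68 Ω
  C: Z = 1/(jωC) = -j/(ω·C) = 0 - j2.299 Ω
Step 3 — Parallel combination: 1/Z_total = 1/R + 1/L + 1/C; Z_total = 0.001993 - j2.404 Ω = 2.404∠-90.0° Ω.
Step 4 — Source phasor: V = 108∠150.9° V = -94.37 + j52.52 V.
Step 5 — Ohm's law: I = V / Z_total = (-94.37 + j52.52) / (0.001993 - j2.404) = -21.88 - j39.24 A.
Step 6 — Convert to polar: |I| = 44.93 A, ∠I = -119.1°.

I = 44.93∠-119.1° A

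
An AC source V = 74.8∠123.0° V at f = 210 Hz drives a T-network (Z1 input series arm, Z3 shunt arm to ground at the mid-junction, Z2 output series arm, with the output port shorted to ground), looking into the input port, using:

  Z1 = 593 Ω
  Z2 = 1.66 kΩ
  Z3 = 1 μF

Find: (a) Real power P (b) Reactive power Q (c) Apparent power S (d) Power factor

Step 1 — Angular frequency: ω = 2π·f = 2π·210 = 1319 rad/s.
Step 2 — Component impedances:
  Z1: Z = R = 593 Ω
  Z2: Z = R = 1660 Ω
  Z3: Z = 1/(jωC) = -j/(ω·C) = 0 - j757.9 Ω
Step 3 — With the output port shorted to ground, the output series arm Z2 runs from the junction to ground; the shunt arm Z3 also runs from the junction to ground. They appear in parallel: Z3 || Z2 = 286.3 - j627.2 Ω.
Step 4 — Series with input arm Z1: Z_in = Z1 + (Z3 || Z2) = 879.3 - j627.2 Ω = 1080∠-35.5° Ω.
Step 5 — Source phasor: V = 74.8∠123.0° V = -40.74 + j62.73 V.
Step 6 — Current: I = V / Z = -0.06443 + j0.02539 A = 0.06925∠158.5° A.
Step 7 — Complex power: S = V·I* = 4.217 - j3.008 VA.
Step 8 — Real power: P = Re(S) = 4.217 W.
Step 9 — Reactive power: Q = Im(S) = -3.008 VAR.
Step 10 — Apparent power: |S| = 5.18 VA.
Step 11 — Power factor: PF = P/|S| = 0.8141 (leading).

(a) P = 4.217 W  (b) Q = -3.008 VAR  (c) S = 5.18 VA  (d) PF = 0.8141 (leading)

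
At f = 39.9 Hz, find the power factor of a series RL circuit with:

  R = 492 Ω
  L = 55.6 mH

Step 1 — Angular frequency: ω = 2π·f = 2π·39.9 = 250.7 rad/s.
Step 2 — Component impedances:
  R: Z = R = 492 Ω
  L: Z = jωL = j·250.7·0.0556 = 0 + j13.94 Ω
Step 3 — Series combination: Z_total = R + L = 492 + j13.94 Ω = 492.2∠1.6° Ω.
Step 4 — Power factor: PF = cos(φ) = Re(Z)/|Z| = 492/492.2 = 0.9996.
Step 5 — Type: Im(Z) = 13.94 ⇒ lagging (phase φ = 1.6°).

PF = 0.9996 (lagging, φ = 1.6°)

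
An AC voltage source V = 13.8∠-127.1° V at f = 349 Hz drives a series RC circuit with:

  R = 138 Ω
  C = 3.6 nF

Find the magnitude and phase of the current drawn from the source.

Step 1 — Angular frequency: ω = 2π·f = 2π·349 = 2193 rad/s.
Step 2 — Component impedances:
  R: Z = R = 138 Ω
  C: Z = 1/(jωC) = -j/(ω·C) = 0 - j1.267e+05 Ω
Step 3 — Series combination: Z_total = R + C = 138 - j1.267e+05 Ω = 1.267e+05∠-89.9° Ω.
Step 4 — Source phasor: V = 13.8∠-127.1° V = -8.324 - j11.01 V.
Step 5 — Ohm's law: I = V / Z_total = (-8.324 - j11.01) / (138 - j1.267e+05) = 8.682e-05 - j6.581e-05 A.
Step 6 — Convert to polar: |I| = 0.0001089 A, ∠I = -37.2°.

I = 0.0001089∠-37.2° A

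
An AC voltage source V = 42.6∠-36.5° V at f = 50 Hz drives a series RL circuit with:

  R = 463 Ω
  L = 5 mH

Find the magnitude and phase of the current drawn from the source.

Step 1 — Angular frequency: ω = 2π·f = 2π·50 = 314.2 rad/s.
Step 2 — Component impedances:
  R: Z = R = 463 Ω
  L: Z = jωL = j·314.2·0.005 = 0 + j1.571 Ω
Step 3 — Series combination: Z_total = R + L = 463 + j1.571 Ω = 463∠0.2° Ω.
Step 4 — Source phasor: V = 42.6∠-36.5° V = 34.24 - j25.34 V.
Step 5 — Ohm's law: I = V / Z_total = (34.24 - j25.34) / (463 + j1.571) = 0.07378 - j0.05498 A.
Step 6 — Convert to polar: |I| = 0.09201 A, ∠I = -36.7°.

I = 0.09201∠-36.7° A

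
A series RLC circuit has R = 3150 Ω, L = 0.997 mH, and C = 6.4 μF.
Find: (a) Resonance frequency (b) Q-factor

Step 1 — Resonance condition Im(Z)=0 gives ω₀ = 1/√(LC).
Step 2 — ω₀ = 1/√(0.000997·6.4e-06) = 1.252e+04 rad/s.
Step 3 — f₀ = ω₀/(2π) = 1992 Hz.
Step 4 — Series Q: Q = ω₀L/R = 1.252e+04·0.000997/3150 = 0.003962.

(a) f₀ = 1992 Hz  (b) Q = 0.003962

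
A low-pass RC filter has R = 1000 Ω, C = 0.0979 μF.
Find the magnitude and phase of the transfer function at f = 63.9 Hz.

Step 1 — Angular frequency: ω = 2π·63.9 = 401.5 rad/s.
Step 2 — Transfer function: H(jω) = 1/(1 + jωRC).
Step 3 — Denominator: 1 + jωRC = 1 + j·401.5·1000·9.79e-08 = 1 + j0.03931.
Step 4 — H = 0.9985 - j0.03925.
Step 5 — Magnitude: |H| = 0.9992 (-0.0 dB); phase: φ = -2.3°.

|H| = 0.9992 (-0.0 dB), φ = -2.3°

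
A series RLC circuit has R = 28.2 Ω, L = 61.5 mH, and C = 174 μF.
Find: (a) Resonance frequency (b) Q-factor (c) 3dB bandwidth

Step 1 — Resonance condition Im(Z)=0 gives ω₀ = 1/√(LC).
Step 2 — ω₀ = 1/√(0.0615·0.000174) = 305.7 rad/s.
Step 3 — f₀ = ω₀/(2π) = 48.65 Hz.
Step 4 — Series Q: Q = ω₀L/R = 305.7·0.0615/28.2 = 0.6667.
Step 5 — 3dB bandwidth: Δω = ω₀/Q = 458.5 rad/s; BW = Δω/(2π) = 72.98 Hz.

(a) f₀ = 48.65 Hz  (b) Q = 0.6667  (c) BW = 72.98 Hz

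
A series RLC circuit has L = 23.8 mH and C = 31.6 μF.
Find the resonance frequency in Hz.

Step 1 — Resonance condition Im(Z)=0 gives ω₀ = 1/√(LC).
Step 2 — ω₀ = 1/√(0.0238·3.16e-05) = 1153 rad/s.
Step 3 — f₀ = ω₀/(2π) = 183.5 Hz.

f₀ = 183.5 Hz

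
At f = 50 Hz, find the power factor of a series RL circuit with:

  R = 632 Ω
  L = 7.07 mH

Step 1 — Angular frequency: ω = 2π·f = 2π·50 = 314.2 rad/s.
Step 2 — Component impedances:
  R: Z = R = 632 Ω
  L: Z = jωL = j·314.2·0.00707 = 0 + j2.221 Ω
Step 3 — Series combination: Z_total = R + L = 632 + j2.221 Ω = 632∠0.2° Ω.
Step 4 — Power factor: PF = cos(φ) = Re(Z)/|Z| = 632/632 = 1.
Step 5 — Type: Im(Z) = 2.221 ⇒ lagging (phase φ = 0.2°).

PF = 1 (lagging, φ = 0.2°)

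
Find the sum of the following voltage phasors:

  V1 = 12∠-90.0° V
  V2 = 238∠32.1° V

Step 1 — Convert each phasor to rectangular form:
  V1 = 12·(cos(-90.0°) + j·sin(-90.0°)) = 0 - j12 V
  V2 = 238·(cos(32.1°) + j·sin(32.1°)) = 201.6 + j126.5 V
Step 2 — Sum components: V_total = 201.6 + j114.5 V.
Step 3 — Convert to polar: |V_total| = 231.8 V, ∠V_total = 29.6°.

V_total = 231.8∠29.6° V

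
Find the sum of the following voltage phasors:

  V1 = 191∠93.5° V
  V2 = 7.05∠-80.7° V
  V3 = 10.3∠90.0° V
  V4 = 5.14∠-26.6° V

Step 1 — Convert each phasor to rectangular form:
  V1 = 191·(cos(93.5°) + j·sin(93.5°)) = -11.66 + j190.6 V
  V2 = 7.05·(cos(-80.7°) + j·sin(-80.7°)) = 1.139 - j6.957 V
  V3 = 10.3·(cos(90.0°) + j·sin(90.0°)) = 0 + j10.3 V
  V4 = 5.14·(cos(-26.6°) + j·sin(-26.6°)) = 4.596 - j2.301 V
Step 2 — Sum components: V_total = -5.925 + j191.7 V.
Step 3 — Convert to polar: |V_total| = 191.8 V, ∠V_total = 91.8°.

V_total = 191.8∠91.8° V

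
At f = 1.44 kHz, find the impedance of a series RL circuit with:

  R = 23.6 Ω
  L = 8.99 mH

Step 1 — Angular frequency: ω = 2π·f = 2π·1440 = 9048 rad/s.
Step 2 — Component impedances:
  R: Z = R = 23.6 Ω
  L: Z = jωL = j·9048·0.00899 = 0 + j81.34 Ω
Step 3 — Series combination: Z_total = R + L = 23.6 + j81.34 Ω = 84.69∠73.8° Ω.

Z = 23.6 + j81.34 Ω = 84.69∠73.8° Ω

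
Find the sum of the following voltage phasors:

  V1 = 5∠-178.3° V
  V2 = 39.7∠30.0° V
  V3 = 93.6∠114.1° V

Step 1 — Convert each phasor to rectangular form:
  V1 = 5·(cos(-178.3°) + j·sin(-178.3°)) = -4.998 - j0.1483 V
  V2 = 39.7·(cos(30.0°) + j·sin(30.0°)) = 34.38 + j19.85 V
  V3 = 93.6·(cos(114.1°) + j·sin(114.1°)) = -38.22 + j85.44 V
Step 2 — Sum components: V_total = -8.836 + j105.1 V.
Step 3 — Convert to polar: |V_total| = 105.5 V, ∠V_total = 94.8°.

V_total = 105.5∠94.8° V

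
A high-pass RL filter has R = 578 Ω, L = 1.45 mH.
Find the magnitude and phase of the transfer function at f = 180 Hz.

Step 1 — Angular frequency: ω = 2π·180 = 1131 rad/s.
Step 2 — Transfer function: H(jω) = jωL/(R + jωL).
Step 3 — Numerator jωL = j·1.64; denominator R + jωL = 578 + j1.64.
Step 4 — H = 8.05e-06 + j0.002837.
Step 5 — Magnitude: |H| = 0.002837 (-50.9 dB); phase: φ = 89.8°.

|H| = 0.002837 (-50.9 dB), φ = 89.8°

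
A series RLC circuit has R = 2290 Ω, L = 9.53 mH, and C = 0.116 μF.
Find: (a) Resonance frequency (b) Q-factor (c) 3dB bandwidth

Step 1 — Resonance condition Im(Z)=0 gives ω₀ = 1/√(LC).
Step 2 — ω₀ = 1/√(0.00953·1.16e-07) = 3.008e+04 rad/s.
Step 3 — f₀ = ω₀/(2π) = 4787 Hz.
Step 4 — Series Q: Q = ω₀L/R = 3.008e+04·0.00953/2290 = 0.1252.
Step 5 — 3dB bandwidth: Δω = ω₀/Q = 2.403e+05 rad/s; BW = Δω/(2π) = 3.824e+04 Hz.

(a) f₀ = 4787 Hz  (b) Q = 0.1252  (c) BW = 3.824e+04 Hz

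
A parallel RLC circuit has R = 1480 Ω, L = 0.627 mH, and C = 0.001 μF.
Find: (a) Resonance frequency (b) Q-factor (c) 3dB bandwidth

Step 1 — Resonance: ω₀ = 1/√(LC) = 1/√(0.000627·1e-09) = 1.263e+06 rad/s.
Step 2 — f₀ = ω₀/(2π) = 2.01e+05 Hz.
Step 3 — Parallel Q: Q = R/(ω₀L) = 1480/(1.263e+06·0.000627) = 1.869.
Step 4 — Bandwidth: Δω = ω₀/Q = 6.757e+05 rad/s; BW = Δω/(2π) = 1.075e+05 Hz.

(a) f₀ = 2.01e+05 Hz  (b) Q = 1.869  (c) BW = 1.075e+05 Hz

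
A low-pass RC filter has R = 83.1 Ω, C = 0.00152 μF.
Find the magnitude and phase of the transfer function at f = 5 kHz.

Step 1 — Angular frequency: ω = 2π·5000 = 3.142e+04 rad/s.
Step 2 — Transfer function: H(jω) = 1/(1 + jωRC).
Step 3 — Denominator: 1 + jωRC = 1 + j·3.142e+04·83.1·1.52e-09 = 1 + j0.003968.
Step 4 — H = 1 - j0.003968.
Step 5 — Magnitude: |H| = 1 (-0.0 dB); phase: φ = -0.2°.

|H| = 1 (-0.0 dB), φ = -0.2°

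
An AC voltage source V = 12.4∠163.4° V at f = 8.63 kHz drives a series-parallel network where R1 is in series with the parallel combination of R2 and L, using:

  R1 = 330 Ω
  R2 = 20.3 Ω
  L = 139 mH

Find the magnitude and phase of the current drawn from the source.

Step 1 — Angular frequency: ω = 2π·f = 2π·8630 = 5.422e+04 rad/s.
Step 2 — Component impedances:
  R1: Z = R = 330 Ω
  R2: Z = R = 20.3 Ω
  L: Z = jωL = j·5.422e+04·0.139 = 0 + j7537 Ω
Step 3 — Parallel branch: R2 || L = 1/(1/R2 + 1/L) = 20.3 + j0.05467 Ω.
Step 4 — Series with R1: Z_total = R1 + (R2 || L) = 350.3 + j0.05467 Ω = 350.3∠0.0° Ω.
Step 5 — Source phasor: V = 12.4∠163.4° V = -11.88 + j3.543 V.
Step 6 — Ohm's law: I = V / Z_total = (-11.88 + j3.543) / (350.3 + j0.05467) = -0.03392 + j0.01012 A.
Step 7 — Convert to polar: |I| = 0.0354 A, ∠I = 163.4°.

I = 0.0354∠163.4° A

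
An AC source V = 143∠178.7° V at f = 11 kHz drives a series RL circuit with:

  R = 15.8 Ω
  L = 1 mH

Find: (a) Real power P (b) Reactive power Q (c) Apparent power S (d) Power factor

Step 1 — Angular frequency: ω = 2π·f = 2π·1.1e+04 = 6.912e+04 rad/s.
Step 2 — Component impedances:
  R: Z = R = 15.8 Ω
  L: Z = jωL = j·6.912e+04·0.001 = 0 + j69.12 Ω
Step 3 — Series combination: Z_total = R + L = 15.8 + j69.12 Ω = 70.9∠77.1° Ω.
Step 4 — Source phasor: V = 143∠178.7° V = -143 + j3.244 V.
Step 5 — Current: I = V / Z = -0.4048 + j1.976 A = 2.017∠101.6° A.
Step 6 — Complex power: S = V·I* = 64.28 + j281.2 VA.
Step 7 — Real power: P = Re(S) = 64.28 W.
Step 8 — Reactive power: Q = Im(S) = 281.2 VAR.
Step 9 — Apparent power: |S| = 288.4 VA.
Step 10 — Power factor: PF = P/|S| = 0.2229 (lagging).

(a) P = 64.28 W  (b) Q = 281.2 VAR  (c) S = 288.4 VA  (d) PF = 0.2229 (lagging)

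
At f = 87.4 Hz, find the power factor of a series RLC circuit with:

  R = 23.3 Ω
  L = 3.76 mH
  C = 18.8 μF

Step 1 — Angular frequency: ω = 2π·f = 2π·87.4 = 549.2 rad/s.
Step 2 — Component impedances:
  R: Z = R = 23.3 Ω
  L: Z = jωL = j·549.2·0.00376 = 0 + j2.065 Ω
  C: Z = 1/(jωC) = -j/(ω·C) = 0 - j96.86 Ω
Step 3 — Series combination: Z_total = R + L + C = 23.3 - j94.8 Ω = 97.62∠-76.2° Ω.
Step 4 — Power factor: PF = cos(φ) = Re(Z)/|Z| = 23.3/97.62 = 0.2387.
Step 5 — Type: Im(Z) = -94.8 ⇒ leading (phase φ = -76.2°).

PF = 0.2387 (leading, φ = -76.2°)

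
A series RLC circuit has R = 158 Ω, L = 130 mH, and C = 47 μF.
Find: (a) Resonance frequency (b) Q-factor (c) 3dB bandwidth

Step 1 — Resonance: ω₀ = 1/√(LC) = 1/√(0.13·4.7e-05) = 404.6 rad/s.
Step 2 — f₀ = ω₀/(2π) = 64.39 Hz.
Step 3 — Series Q: Q = ω₀L/R = 404.6·0.13/158 = 0.3329.
Step 4 — Bandwidth: Δω = ω₀/Q = 1215 rad/s; BW = Δω/(2π) = 193.4 Hz.

(a) f₀ = 64.39 Hz  (b) Q = 0.3329  (c) BW = 193.4 Hz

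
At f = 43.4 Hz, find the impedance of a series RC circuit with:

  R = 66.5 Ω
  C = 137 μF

Step 1 — Angular frequency: ω = 2π·f = 2π·43.4 = 272.7 rad/s.
Step 2 — Component impedances:
  R: Z = R = 66.5 Ω
  C: Z = 1/(jωC) = -j/(ω·C) = 0 - j26.77 Ω
Step 3 — Series combination: Z_total = R + C = 66.5 - j26.77 Ω = 71.69∠-21.9° Ω.

Z = 66.5 - j26.77 Ω = 71.69∠-21.9° Ω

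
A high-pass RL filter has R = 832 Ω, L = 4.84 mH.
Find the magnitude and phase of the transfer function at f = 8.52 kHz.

Step 1 — Angular frequency: ω = 2π·8520 = 5.353e+04 rad/s.
Step 2 — Transfer function: H(jω) = jωL/(R + jωL).
Step 3 — Numerator jωL = j·259.1; denominator R + jωL = 832 + j259.1.
Step 4 — H = 0.08841 + j0.2839.
Step 5 — Magnitude: |H| = 0.2973 (-10.5 dB); phase: φ = 72.7°.

|H| = 0.2973 (-10.5 dB), φ = 72.7°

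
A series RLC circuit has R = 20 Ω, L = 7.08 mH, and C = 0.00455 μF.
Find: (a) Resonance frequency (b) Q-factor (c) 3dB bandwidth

Step 1 — Resonance: ω₀ = 1/√(LC) = 1/√(0.00708·4.55e-09) = 1.762e+05 rad/s.
Step 2 — f₀ = ω₀/(2π) = 2.804e+04 Hz.
Step 3 — Series Q: Q = ω₀L/R = 1.762e+05·0.00708/20 = 62.37.
Step 4 — Bandwidth: Δω = ω₀/Q = 2825 rad/s; BW = Δω/(2π) = 449.6 Hz.

(a) f₀ = 2.804e+04 Hz  (b) Q = 62.37  (c) BW = 449.6 Hz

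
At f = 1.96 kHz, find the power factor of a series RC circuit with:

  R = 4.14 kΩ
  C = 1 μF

Step 1 — Angular frequency: ω = 2π·f = 2π·1960 = 1.232e+04 rad/s.
Step 2 — Component impedances:
  R: Z = R = 4140 Ω
  C: Z = 1/(jωC) = -j/(ω·C) = 0 - j81.2 Ω
Step 3 — Series combination: Z_total = R + C = 4140 - j81.2 Ω = 4141∠-1.1° Ω.
Step 4 — Power factor: PF = cos(φ) = Re(Z)/|Z| = 4140/4141 = 0.9998.
Step 5 — Type: Im(Z) = -81.2 ⇒ leading (phase φ = -1.1°).

PF = 0.9998 (leading, φ = -1.1°)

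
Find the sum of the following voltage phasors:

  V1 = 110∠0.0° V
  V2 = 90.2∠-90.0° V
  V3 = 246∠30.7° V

Step 1 — Convert each phasor to rectangular form:
  V1 = 110·(cos(0.0°) + j·sin(0.0°)) = 110 V
  V2 = 90.2·(cos(-90.0°) + j·sin(-90.0°)) = 0 - j90.2 V
  V3 = 246·(cos(30.7°) + j·sin(30.7°)) = 211.5 + j125.6 V
Step 2 — Sum components: V_total = 321.5 + j35.39 V.
Step 3 — Convert to polar: |V_total| = 323.5 V, ∠V_total = 6.3°.

V_total = 323.5∠6.3° V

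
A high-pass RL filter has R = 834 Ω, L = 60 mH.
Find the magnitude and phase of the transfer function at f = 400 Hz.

Step 1 — Angular frequency: ω = 2π·400 = 2513 rad/s.
Step 2 — Transfer function: H(jω) = jωL/(R + jωL).
Step 3 — Numerator jωL = j·150.8; denominator R + jωL = 834 + j150.8.
Step 4 — H = 0.03166 + j0.1751.
Step 5 — Magnitude: |H| = 0.1779 (-15.0 dB); phase: φ = 79.8°.

|H| = 0.1779 (-15.0 dB), φ = 79.8°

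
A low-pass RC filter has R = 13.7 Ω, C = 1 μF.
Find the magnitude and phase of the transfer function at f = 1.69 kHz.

Step 1 — Angular frequency: ω = 2π·1690 = 1.062e+04 rad/s.
Step 2 — Transfer function: H(jω) = 1/(1 + jωRC).
Step 3 — Denominator: 1 + jωRC = 1 + j·1.062e+04·13.7·1e-06 = 1 + j0.1455.
Step 4 — H = 0.9793 - j0.1425.
Step 5 — Magnitude: |H| = 0.9896 (-0.1 dB); phase: φ = -8.3°.

|H| = 0.9896 (-0.1 dB), φ = -8.3°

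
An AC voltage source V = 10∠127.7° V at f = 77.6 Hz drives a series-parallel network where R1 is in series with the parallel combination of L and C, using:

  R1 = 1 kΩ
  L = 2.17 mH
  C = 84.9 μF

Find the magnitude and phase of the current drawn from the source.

Step 1 — Angular frequency: ω = 2π·f = 2π·77.6 = 487.6 rad/s.
Step 2 — Component impedances:
  R1: Z = R = 1000 Ω
  L: Z = jωL = j·487.6·0.00217 = 0 + j1.058 Ω
  C: Z = 1/(jωC) = -j/(ω·C) = 0 - j24.16 Ω
Step 3 — Parallel branch: L || C = 1/(1/L + 1/C) = 0 + j1.107 Ω.
Step 4 — Series with R1: Z_total = R1 + (L || C) = 1000 + j1.107 Ω = 1000∠0.1° Ω.
Step 5 — Source phasor: V = 10∠127.7° V = -6.115 + j7.912 V.
Step 6 — Ohm's law: I = V / Z_total = (-6.115 + j7.912) / (1000 + j1.107) = -0.006107 + j0.007919 A.
Step 7 — Convert to polar: |I| = 0.01 A, ∠I = 127.6°.

I = 0.01∠127.6° A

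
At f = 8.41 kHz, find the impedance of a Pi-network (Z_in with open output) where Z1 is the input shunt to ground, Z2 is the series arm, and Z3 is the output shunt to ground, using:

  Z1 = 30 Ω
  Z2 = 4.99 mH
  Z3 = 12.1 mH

Step 1 — Angular frequency: ω = 2π·f = 2π·8410 = 5.284e+04 rad/s.
Step 2 — Component impedances:
  Z1: Z = R = 30 Ω
  Z2: Z = jωL = j·5.284e+04·0.00499 = 0 + j263.7 Ω
  Z3: Z = jωL = j·5.284e+04·0.0121 = 0 + j639.4 Ω
Step 3 — With open output, the series arm Z2 and the output shunt Z3 appear in series to ground: Z2 + Z3 = 0 + j903.1 Ω.
Step 4 — Parallel with input shunt Z1: Z_in = Z1 || (Z2 + Z3) = 29.97 + j0.9955 Ω = 29.98∠1.9° Ω.

Z = 29.97 + j0.9955 Ω = 29.98∠1.9° Ω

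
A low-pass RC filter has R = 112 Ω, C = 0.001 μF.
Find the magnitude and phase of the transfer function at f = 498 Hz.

Step 1 — Angular frequency: ω = 2π·498 = 3129 rad/s.
Step 2 — Transfer function: H(jω) = 1/(1 + jωRC).
Step 3 — Denominator: 1 + jωRC = 1 + j·3129·112·1e-09 = 1 + j0.0003505.
Step 4 — H = 1 - j0.0003505.
Step 5 — Magnitude: |H| = 1 (-0.0 dB); phase: φ = -0.0°.

|H| = 1 (-0.0 dB), φ = -0.0°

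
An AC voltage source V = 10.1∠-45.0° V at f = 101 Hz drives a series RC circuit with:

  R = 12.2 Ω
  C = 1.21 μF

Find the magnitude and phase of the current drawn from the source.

Step 1 — Angular frequency: ω = 2π·f = 2π·101 = 634.6 rad/s.
Step 2 — Component impedances:
  R: Z = R = 12.2 Ω
  C: Z = 1/(jωC) = -j/(ω·C) = 0 - j1302 Ω
Step 3 — Series combination: Z_total = R + C = 12.2 - j1302 Ω = 1302∠-89.5° Ω.
Step 4 — Source phasor: V = 10.1∠-45.0° V = 7.142 - j7.142 V.
Step 5 — Ohm's law: I = V / Z_total = (7.142 - j7.142) / (12.2 - j1302) = 0.005535 + j0.005432 A.
Step 6 — Convert to polar: |I| = 0.007755 A, ∠I = 44.5°.

I = 0.007755∠44.5° A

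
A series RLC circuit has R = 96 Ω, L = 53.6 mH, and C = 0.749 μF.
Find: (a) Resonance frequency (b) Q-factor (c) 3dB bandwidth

Step 1 — Resonance condition Im(Z)=0 gives ω₀ = 1/√(LC).
Step 2 — ω₀ = 1/√(0.0536·7.49e-07) = 4991 rad/s.
Step 3 — f₀ = ω₀/(2π) = 794.3 Hz.
Step 4 — Series Q: Q = ω₀L/R = 4991·0.0536/96 = 2.787.
Step 5 — 3dB bandwidth: Δω = ω₀/Q = 1791 rad/s; BW = Δω/(2π) = 285.1 Hz.

(a) f₀ = 794.3 Hz  (b) Q = 2.787  (c) BW = 285.1 Hz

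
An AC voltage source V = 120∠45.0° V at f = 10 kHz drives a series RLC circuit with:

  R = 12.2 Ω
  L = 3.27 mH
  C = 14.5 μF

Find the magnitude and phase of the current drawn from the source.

Step 1 — Angular frequency: ω = 2π·f = 2π·1e+04 = 6.283e+04 rad/s.
Step 2 — Component impedances:
  R: Z = R = 12.2 Ω
  L: Z = jωL = j·6.283e+04·0.00327 = 0 + j205.5 Ω
  C: Z = 1/(jωC) = -j/(ω·C) = 0 - j1.098 Ω
Step 3 — Series combination: Z_total = R + L + C = 12.2 + j204.4 Ω = 204.7∠86.6° Ω.
Step 4 — Source phasor: V = 120∠45.0° V = 84.85 + j84.85 V.
Step 5 — Ohm's law: I = V / Z_total = (84.85 + j84.85) / (12.2 + j204.4) = 0.4384 - j0.389 A.
Step 6 — Convert to polar: |I| = 0.5861 A, ∠I = -41.6°.

I = 0.5861∠-41.6° A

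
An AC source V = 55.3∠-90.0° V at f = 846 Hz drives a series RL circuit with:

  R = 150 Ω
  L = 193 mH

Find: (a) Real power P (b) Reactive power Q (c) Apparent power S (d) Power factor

Step 1 — Angular frequency: ω = 2π·f = 2π·846 = 5316 rad/s.
Step 2 — Component impedances:
  R: Z = R = 150 Ω
  L: Z = jωL = j·5316·0.193 = 0 + j1026 Ω
Step 3 — Series combination: Z_total = R + L = 150 + j1026 Ω = 1037∠81.7° Ω.
Step 4 — Source phasor: V = 55.3∠-90.0° V = 0 - j55.3 V.
Step 5 — Current: I = V / Z = -0.05278 - j0.007716 A = 0.05334∠-171.7° A.
Step 6 — Complex power: S = V·I* = 0.4267 + j2.918 VA.
Step 7 — Real power: P = Re(S) = 0.4267 W.
Step 8 — Reactive power: Q = Im(S) = 2.918 VAR.
Step 9 — Apparent power: |S| = 2.95 VA.
Step 10 — Power factor: PF = P/|S| = 0.1447 (lagging).

(a) P = 0.4267 W  (b) Q = 2.918 VAR  (c) S = 2.95 VA  (d) PF = 0.1447 (lagging)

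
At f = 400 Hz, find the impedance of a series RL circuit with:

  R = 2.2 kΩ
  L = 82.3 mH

Step 1 — Angular frequency: ω = 2π·f = 2π·400 = 2513 rad/s.
Step 2 — Component impedances:
  R: Z = R = 2200 Ω
  L: Z = jωL = j·2513·0.0823 = 0 + j206.8 Ω
Step 3 — Series combination: Z_total = R + L = 2200 + j206.8 Ω = 2210∠5.4° Ω.

Z = 2200 + j206.8 Ω = 2210∠5.4° Ω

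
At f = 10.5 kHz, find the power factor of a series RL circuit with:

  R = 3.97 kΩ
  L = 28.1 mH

Step 1 — Angular frequency: ω = 2π·f = 2π·1.05e+04 = 6.597e+04 rad/s.
Step 2 — Component impedances:
  R: Z = R = 3970 Ω
  L: Z = jωL = j·6.597e+04·0.0281 = 0 + j1854 Ω
Step 3 — Series combination: Z_total = R + L = 3970 + j1854 Ω = 4382∠25.0° Ω.
Step 4 — Power factor: PF = cos(φ) = Re(Z)/|Z| = 3970/4381.5 = 0.9061.
Step 5 — Type: Im(Z) = 1854 ⇒ lagging (phase φ = 25.0°).

PF = 0.9061 (lagging, φ = 25.0°)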